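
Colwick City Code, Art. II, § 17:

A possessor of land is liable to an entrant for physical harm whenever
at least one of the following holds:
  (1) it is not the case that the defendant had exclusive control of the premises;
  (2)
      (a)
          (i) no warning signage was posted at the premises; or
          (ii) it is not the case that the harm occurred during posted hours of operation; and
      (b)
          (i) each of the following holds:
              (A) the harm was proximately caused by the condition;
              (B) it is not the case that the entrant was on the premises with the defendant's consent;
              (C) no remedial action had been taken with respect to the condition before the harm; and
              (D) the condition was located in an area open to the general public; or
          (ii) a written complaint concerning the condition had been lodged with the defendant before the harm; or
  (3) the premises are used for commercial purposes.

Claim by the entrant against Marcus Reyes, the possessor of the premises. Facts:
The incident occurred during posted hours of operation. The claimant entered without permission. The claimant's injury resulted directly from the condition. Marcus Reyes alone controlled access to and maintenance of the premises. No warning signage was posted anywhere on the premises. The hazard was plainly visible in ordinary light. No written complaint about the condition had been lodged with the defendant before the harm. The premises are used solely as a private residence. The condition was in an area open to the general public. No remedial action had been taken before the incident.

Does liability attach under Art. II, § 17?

Yes — liable.

(1) not (exclusive control) — not satisfied.
(i) no signage posted — holds.
(ii) not (during posted hours) — not met.
So (a) is satisfied (T OR F).
(A) proximate cause — holds.
(B) not (consent to enter) — holds.
(C) no remedial action — met.
(D) public area — satisfied.
(i): T AND T AND T AND T → true.
(ii) complaint lodged — fails.
(b): T OR F → true.
(2) = T AND T = true.
(3) commercial use — not satisfied.
Overall: F OR T OR F → true.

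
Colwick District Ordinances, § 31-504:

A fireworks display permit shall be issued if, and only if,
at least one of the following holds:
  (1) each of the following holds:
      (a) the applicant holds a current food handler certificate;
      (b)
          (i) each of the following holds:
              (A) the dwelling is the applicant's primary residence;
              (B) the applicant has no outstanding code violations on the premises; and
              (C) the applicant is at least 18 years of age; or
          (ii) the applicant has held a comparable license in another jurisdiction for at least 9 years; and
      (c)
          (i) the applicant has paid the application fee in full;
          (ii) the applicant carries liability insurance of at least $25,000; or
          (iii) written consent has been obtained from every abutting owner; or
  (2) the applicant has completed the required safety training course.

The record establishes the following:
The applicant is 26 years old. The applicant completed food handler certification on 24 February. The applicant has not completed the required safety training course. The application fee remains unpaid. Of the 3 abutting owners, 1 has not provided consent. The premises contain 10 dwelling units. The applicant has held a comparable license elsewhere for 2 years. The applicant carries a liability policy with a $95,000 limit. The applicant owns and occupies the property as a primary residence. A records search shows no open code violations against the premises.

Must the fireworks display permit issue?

(a) food handler cert. — met.
(A) primary residence — satisfied.
(B) no code violations — met.
(C) age ≥ 18 — satisfied.
(i): T AND T AND T → true.
(ii) prior license ≥ 9 yr — not satisfied.
(b) = T OR F = true.
(i) fee paid — fails.
(ii) insurance ≥ $25,000 — holds.
(iii) all abutters consent — not satisfied.
(c): F OR T OR F → true.
(1): T AND T AND T → true.
(2) safety training — fails.
Overall = T OR F = true.

Yes — granted.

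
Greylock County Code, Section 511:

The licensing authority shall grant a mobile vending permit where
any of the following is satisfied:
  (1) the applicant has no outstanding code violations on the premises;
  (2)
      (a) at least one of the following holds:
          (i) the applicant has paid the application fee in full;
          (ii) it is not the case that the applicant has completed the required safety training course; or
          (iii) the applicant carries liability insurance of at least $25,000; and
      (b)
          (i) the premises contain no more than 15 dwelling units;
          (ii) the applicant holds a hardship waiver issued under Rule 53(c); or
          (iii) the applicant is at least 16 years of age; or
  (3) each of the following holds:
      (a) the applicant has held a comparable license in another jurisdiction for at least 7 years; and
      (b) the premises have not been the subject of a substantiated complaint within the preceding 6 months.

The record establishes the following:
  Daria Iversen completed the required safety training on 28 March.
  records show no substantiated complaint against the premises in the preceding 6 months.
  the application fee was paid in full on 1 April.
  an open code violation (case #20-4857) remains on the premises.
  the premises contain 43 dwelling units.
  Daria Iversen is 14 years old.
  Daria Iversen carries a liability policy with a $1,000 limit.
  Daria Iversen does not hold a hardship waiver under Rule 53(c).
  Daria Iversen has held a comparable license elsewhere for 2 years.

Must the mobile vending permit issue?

(1) no code violations — not satisfied.
(i) fee paid — satisfied.
(ii) not (safety training) — not satisfied.
(iii) insurance ≥ $25,000 — not met.
So (a) is satisfied (T OR F OR F).
(i) ≤ 15 units — not met.
(ii) hardship waiver — not satisfied.
(iii) age ≥ 16 — not satisfied.
(b): F OR F OR F → false.
So (2) is not satisfied (T AND F).
(a) prior license ≥ 7 yr — fails.
(b) no complaint in 6 mo. — satisfied.
(3): F AND T → false.
Overall: F OR F OR F → false.

No — denied.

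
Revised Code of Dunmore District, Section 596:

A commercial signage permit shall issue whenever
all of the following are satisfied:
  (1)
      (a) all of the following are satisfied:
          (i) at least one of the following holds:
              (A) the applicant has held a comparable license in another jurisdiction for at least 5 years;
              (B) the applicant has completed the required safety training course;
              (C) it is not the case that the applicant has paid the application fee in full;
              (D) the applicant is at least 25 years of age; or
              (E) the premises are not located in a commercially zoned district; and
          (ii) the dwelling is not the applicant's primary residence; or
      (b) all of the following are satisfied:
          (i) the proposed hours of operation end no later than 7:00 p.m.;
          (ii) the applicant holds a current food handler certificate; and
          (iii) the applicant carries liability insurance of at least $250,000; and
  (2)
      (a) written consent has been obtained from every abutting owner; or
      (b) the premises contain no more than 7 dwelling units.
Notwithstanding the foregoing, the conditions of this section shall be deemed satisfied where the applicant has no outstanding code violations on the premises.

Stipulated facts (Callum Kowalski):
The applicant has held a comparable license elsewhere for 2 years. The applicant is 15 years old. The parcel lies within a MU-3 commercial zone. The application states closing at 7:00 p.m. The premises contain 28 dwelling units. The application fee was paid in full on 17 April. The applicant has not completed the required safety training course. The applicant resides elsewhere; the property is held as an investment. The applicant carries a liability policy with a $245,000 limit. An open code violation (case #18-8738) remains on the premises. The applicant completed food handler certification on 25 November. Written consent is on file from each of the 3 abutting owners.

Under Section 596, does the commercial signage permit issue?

(A) prior license ≥ 5 yr — not met.
(B) safety training — not satisfied.
(C) not (fee paid) — not satisfied.
(D) age ≥ 25 — not satisfied.
(E) not (commercially zoned) — not met.
(i) = F OR F OR F OR F OR F = false.
(ii) not (primary residence) — holds.
(a) = F AND T = false.
(i) closes by 7 p.m. — holds.
(ii) food handler cert. — holds.
(iii) insurance ≥ $250,000 — not satisfied.
(b) = T AND T AND F = false.
(1): F OR F → false.
(a) all abutters consent — met.
(b) ≤ 7 units — fails.
(2) = T OR F = true.
Overall = F AND T = false.
Exception (no code violations) — not satisfied.
Result: main false OR exception false → false.

No — denied.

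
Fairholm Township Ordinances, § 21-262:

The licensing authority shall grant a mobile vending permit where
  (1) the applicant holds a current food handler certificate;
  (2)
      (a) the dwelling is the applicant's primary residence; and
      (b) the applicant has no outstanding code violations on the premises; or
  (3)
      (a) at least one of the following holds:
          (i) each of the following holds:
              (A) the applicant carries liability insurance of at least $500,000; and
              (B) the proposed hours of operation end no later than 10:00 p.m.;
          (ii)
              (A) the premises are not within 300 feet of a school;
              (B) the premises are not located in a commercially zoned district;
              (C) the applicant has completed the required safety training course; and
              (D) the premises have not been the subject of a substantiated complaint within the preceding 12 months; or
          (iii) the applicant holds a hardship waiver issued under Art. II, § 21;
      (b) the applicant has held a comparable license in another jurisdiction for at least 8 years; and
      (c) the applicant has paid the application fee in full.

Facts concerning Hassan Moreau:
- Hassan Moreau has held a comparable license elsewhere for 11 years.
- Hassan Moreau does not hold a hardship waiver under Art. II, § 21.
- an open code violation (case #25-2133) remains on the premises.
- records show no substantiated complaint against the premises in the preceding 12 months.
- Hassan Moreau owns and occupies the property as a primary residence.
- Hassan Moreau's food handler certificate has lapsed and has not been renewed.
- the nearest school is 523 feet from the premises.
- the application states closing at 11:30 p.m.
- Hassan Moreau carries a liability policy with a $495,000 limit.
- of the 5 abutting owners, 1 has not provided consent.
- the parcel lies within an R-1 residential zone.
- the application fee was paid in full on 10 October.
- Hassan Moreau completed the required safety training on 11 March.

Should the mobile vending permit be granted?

Yes — granted.

(1) food handler cert. — not satisfied.
(a) primary residence — met.
(b) no code violations — not satisfied.
(2): T AND F → false.
(A) insurance ≥ $500,000 — fails.
(B) closes by 10 p.m. — not satisfied.
(i) = F AND F = false.
(A) ≥300 ft from school — holds.
(B) not (commercially zoned) — satisfied.
(C) safety training — holds.
(D) no complaint in 12 mo. — holds.
So (ii) is satisfied (T AND T AND T AND T).
(iii) hardship waiver — not satisfied.
(a): F OR T OR F → true.
(b) prior license ≥ 8 yr — holds.
(c) fee paid — holds.
So (3) is satisfied (T AND T AND T).
Overall = F OR F OR T = true.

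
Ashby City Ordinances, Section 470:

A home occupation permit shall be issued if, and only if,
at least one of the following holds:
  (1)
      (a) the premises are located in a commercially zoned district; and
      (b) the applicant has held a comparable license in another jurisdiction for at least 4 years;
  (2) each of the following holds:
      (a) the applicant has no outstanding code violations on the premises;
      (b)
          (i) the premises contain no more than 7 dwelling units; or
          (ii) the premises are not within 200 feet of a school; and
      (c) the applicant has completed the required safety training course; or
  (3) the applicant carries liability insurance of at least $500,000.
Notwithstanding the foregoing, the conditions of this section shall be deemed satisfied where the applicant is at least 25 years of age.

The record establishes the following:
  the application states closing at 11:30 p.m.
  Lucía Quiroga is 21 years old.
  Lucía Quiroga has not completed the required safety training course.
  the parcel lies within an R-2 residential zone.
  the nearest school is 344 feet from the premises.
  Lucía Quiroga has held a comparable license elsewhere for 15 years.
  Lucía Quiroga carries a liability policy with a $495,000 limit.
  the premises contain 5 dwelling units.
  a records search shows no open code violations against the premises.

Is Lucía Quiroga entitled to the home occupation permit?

No — denied.

(a) commercially zoned — not met.
(b) prior license ≥ 4 yr — satisfied.
(1): F AND T → false.
(a) no code violations — met.
(i) ≤ 7 units — holds.
(ii) ≥200 ft from school — holds.
(b) = T OR T = true.
(c) safety training — not met.
So (2) is not satisfied (T AND T AND F).
(3) insurance ≥ $500,000 — fails.
Overall: F OR F OR F → false.
Exception (age ≥ 25) — not satisfied.
Result: main false OR exception false → false.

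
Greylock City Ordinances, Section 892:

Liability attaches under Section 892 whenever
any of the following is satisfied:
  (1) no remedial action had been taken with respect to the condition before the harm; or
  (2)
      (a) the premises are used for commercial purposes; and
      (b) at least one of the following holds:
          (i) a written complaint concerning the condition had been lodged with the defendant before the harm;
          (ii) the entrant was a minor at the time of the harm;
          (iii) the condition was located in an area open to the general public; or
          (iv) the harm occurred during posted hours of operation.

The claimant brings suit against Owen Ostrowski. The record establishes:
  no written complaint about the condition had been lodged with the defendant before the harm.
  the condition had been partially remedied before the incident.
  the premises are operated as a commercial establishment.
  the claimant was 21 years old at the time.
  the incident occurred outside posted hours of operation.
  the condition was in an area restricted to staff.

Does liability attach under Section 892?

No — not liable.

(1) no remedial action — not met.
(a) commercial use — met.
(i) complaint lodged — not met.
(ii) entrant a minor — fails.
(iii) public area — not met.
(iv) during posted hours — not satisfied.
(b) = F OR F OR F OR F = false.
(2) = T AND F = false.
Overall: F OR F → false.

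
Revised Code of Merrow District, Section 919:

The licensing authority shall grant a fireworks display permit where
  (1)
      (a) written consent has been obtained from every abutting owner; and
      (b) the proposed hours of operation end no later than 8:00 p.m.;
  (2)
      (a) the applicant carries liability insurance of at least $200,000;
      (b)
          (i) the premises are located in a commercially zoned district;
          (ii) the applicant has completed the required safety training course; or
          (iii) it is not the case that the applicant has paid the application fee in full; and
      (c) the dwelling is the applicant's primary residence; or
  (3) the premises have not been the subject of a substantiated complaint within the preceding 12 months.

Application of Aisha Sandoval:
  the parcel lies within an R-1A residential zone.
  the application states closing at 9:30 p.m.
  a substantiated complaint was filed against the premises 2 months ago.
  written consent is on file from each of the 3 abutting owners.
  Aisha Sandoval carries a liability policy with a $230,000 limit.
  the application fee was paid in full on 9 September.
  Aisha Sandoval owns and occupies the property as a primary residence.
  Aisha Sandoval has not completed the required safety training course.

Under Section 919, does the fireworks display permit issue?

No — denied.

(a) all abutters consent — holds.
(b) closes by 8 p.m. — fails.
(1) = T AND F = false.
(a) insurance ≥ $200,000 — met.
(i) commercially zoned — not satisfied.
(ii) safety training — not met.
(iii) not (fee paid) — not satisfied.
So (b) is not satisfied (F OR F OR F).
(c) primary residence — holds.
So (2) is not satisfied (T AND F AND T).
(3) no complaint in 12 mo. — fails.
Overall: F OR F OR F → false.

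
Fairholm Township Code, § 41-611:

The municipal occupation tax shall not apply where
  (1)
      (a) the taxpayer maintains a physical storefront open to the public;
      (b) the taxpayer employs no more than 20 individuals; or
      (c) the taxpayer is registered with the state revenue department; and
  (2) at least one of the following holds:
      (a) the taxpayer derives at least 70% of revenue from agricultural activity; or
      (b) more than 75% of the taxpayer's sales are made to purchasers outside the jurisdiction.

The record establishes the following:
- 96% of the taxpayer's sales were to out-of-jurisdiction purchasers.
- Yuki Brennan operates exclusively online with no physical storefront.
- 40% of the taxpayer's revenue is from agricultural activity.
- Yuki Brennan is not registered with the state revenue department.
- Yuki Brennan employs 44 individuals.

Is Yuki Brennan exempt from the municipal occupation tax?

No — not exempt.

(a) has storefront — not satisfied.
(b) ≤ 20 employees — not satisfied.
(c) state-registered — fails.
So (1) is not satisfied (F OR F OR F).
(a) ≥70% agricultural — fails.
(b) >75% out-of-jur. sales — satisfied.
(2) = F OR T = true.
So Overall is not satisfied (F AND T).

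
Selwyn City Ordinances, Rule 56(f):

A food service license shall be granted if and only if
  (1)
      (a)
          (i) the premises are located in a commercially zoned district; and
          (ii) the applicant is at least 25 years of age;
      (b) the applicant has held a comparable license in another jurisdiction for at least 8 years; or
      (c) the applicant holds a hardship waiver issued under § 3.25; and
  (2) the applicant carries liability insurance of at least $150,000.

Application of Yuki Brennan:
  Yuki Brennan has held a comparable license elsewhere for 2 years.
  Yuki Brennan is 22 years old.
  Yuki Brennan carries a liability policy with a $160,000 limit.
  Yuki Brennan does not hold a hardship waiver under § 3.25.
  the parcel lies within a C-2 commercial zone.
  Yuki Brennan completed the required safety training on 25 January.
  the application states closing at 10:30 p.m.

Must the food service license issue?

No — denied.

(i) commercially zoned — holds.
(ii) age ≥ 25 — fails.
(a) = T AND F = false.
(b) prior license ≥ 8 yr — fails.
(c) hardship waiver — fails.
(1) = F OR F OR F = false.
(2) insurance ≥ $150,000 — satisfied.
Overall = F AND T = false.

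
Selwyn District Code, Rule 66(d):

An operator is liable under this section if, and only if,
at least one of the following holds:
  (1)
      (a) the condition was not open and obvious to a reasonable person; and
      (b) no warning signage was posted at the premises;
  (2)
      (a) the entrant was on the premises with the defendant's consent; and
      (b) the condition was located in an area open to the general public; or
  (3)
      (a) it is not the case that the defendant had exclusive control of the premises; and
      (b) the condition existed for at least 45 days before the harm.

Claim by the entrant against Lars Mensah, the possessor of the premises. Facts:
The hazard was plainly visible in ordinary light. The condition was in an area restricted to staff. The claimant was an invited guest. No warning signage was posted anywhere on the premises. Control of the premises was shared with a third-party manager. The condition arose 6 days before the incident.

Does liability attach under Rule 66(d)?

(a) not open/obvious — not satisfied.
(b) no signage posted — satisfied.
(1): F AND T → false.
(a) consent to enter — satisfied.
(b) public area — not met.
So (2) is not satisfied (T AND F).
(a) not (exclusive control) — satisfied.
(b) condition ≥45 days old — not satisfied.
(3): T AND F → false.
So Overall is not satisfied (F OR F OR F).

No — not liable.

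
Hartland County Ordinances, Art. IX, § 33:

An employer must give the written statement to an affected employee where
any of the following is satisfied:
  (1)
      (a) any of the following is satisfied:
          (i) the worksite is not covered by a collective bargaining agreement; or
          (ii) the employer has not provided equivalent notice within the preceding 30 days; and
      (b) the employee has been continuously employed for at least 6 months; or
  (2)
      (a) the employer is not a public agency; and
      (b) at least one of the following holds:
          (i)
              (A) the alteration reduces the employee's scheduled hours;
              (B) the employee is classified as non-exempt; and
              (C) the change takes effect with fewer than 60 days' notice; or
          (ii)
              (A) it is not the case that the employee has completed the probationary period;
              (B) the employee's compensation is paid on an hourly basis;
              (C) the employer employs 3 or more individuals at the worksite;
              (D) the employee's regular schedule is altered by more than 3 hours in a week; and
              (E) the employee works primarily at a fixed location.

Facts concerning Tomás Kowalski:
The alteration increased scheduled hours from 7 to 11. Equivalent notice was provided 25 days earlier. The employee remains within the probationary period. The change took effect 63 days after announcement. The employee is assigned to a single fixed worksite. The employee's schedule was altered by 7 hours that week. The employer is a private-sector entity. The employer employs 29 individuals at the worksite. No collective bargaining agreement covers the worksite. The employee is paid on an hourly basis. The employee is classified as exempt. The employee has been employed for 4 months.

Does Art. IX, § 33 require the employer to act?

(i) no CBA — met.
(ii) no recent notice — not met.
(a) = T OR F = true.
(b) tenure ≥ 6 mo. — not met.
(1): T AND F → false.
(a) not (public agency) — met.
(A) hours reduced — fails.
(B) non-exempt — not satisfied.
(C) < 60 days' notice — fails.
(i) = F AND F AND F = false.
(A) not (past probation) — holds.
(B) hourly-paid — met.
(C) ≥ 3 at site — satisfied.
(D) schedule shift > 3h — holds.
(E) fixed location — met.
(ii) = T AND T AND T AND T AND T = true.
(b) = F OR T = true.
So (2) is satisfied (T AND T).
Overall: F OR T → true.

Yes — required.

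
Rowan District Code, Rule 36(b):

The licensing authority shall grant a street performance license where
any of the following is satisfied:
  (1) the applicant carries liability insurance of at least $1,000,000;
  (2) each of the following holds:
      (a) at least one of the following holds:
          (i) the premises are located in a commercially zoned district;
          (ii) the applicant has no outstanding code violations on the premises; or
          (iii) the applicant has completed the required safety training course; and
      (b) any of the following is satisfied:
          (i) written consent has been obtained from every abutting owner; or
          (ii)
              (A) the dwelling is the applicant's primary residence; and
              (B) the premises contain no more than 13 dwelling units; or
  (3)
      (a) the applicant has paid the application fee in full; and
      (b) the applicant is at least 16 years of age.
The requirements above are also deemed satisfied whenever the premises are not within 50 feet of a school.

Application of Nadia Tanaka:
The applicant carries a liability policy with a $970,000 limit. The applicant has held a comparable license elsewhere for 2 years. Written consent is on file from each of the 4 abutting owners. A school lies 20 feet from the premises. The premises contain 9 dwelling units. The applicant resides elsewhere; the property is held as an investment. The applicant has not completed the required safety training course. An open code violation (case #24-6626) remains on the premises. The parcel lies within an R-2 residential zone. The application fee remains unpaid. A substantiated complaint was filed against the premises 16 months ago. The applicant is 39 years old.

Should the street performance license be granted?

No — denied.

(1) insurance ≥ $1,000,000 — not satisfied.
(i) commercially zoned — fails.
(ii) no code violations — not met.
(iii) safety training — not satisfied.
(a) = F OR F OR F = false.
(i) all abutters consent — satisfied.
(A) primary residence — not met.
(B) ≤ 13 units — satisfied.
(ii) = F AND T = false.
(b) = T OR F = true.
(2) = F AND T = false.
(a) fee paid — fails.
(b) age ≥ 16 — met.
So (3) is not satisfied (F AND T).
Overall: F OR F OR F → false.
Exception (≥50 ft from school) — not satisfied.
Result: main false OR exception false → false.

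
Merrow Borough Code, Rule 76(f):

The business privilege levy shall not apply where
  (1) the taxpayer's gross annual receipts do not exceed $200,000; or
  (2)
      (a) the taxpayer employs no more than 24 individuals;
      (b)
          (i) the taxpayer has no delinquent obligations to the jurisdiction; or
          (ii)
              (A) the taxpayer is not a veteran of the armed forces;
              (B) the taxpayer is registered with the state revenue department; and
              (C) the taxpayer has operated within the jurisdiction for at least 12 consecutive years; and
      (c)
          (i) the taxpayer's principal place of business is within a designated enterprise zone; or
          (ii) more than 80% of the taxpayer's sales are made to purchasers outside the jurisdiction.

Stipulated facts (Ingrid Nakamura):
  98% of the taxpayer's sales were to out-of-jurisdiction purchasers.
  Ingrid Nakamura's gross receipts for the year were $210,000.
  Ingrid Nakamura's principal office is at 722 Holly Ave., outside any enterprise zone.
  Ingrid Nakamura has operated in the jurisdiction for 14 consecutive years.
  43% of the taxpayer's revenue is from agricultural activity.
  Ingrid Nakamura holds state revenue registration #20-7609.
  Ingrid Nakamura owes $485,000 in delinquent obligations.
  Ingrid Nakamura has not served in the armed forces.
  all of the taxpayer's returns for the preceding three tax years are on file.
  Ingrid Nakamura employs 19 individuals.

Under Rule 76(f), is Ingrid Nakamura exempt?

Yes — exempt.

(1) receipts ≤ $200,000 — not met.
(a) ≤ 24 employees — satisfied.
(i) no delinquency — fails.
(A) not (veteran) — met.
(B) state-registered — satisfied.
(C) ≥ 12 yrs in jurisdiction — satisfied.
(ii) = T AND T AND T = true.
(b): F OR T → true.
(i) in enterprise zone — fails.
(ii) >80% out-of-jur. sales — met.
So (c) is satisfied (F OR T).
(2) = T AND T AND T = true.
Overall = F OR T = true.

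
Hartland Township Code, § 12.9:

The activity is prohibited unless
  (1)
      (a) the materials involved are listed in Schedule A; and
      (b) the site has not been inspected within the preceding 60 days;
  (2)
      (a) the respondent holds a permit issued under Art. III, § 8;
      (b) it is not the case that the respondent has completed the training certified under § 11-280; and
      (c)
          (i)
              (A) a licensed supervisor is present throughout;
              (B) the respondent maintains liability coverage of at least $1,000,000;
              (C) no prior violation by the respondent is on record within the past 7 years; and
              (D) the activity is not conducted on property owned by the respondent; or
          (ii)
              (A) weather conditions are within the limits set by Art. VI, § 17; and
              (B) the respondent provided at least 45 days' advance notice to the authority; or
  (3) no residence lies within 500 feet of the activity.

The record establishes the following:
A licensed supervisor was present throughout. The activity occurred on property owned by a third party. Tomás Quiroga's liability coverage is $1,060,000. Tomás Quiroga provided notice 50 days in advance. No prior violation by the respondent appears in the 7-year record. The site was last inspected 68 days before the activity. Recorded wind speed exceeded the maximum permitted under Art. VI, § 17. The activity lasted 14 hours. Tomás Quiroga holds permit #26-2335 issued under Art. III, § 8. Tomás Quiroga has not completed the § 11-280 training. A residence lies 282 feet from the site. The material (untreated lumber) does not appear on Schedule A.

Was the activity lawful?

(a) Schedule A material — fails.
(b) not (site inspected) — met.
(1) = F AND T = false.
(a) holds permit — satisfied.
(b) not (training certified) — holds.
(A) supervisor present — satisfied.
(B) coverage ≥ $1,000,000 — holds.
(C) no prior violation — satisfied.
(D) not (own property) — satisfied.
(i): T AND T AND T AND T → true.
(A) weather ok — not satisfied.
(B) ≥45 days' notice — holds.
So (ii) is not satisfied (F AND T).
(c): T OR F → true.
So (2) is satisfied (T AND T AND T).
(3) no residence in 500 ft — not satisfied.
So Overall is satisfied (F OR T OR F).

Yes — lawful.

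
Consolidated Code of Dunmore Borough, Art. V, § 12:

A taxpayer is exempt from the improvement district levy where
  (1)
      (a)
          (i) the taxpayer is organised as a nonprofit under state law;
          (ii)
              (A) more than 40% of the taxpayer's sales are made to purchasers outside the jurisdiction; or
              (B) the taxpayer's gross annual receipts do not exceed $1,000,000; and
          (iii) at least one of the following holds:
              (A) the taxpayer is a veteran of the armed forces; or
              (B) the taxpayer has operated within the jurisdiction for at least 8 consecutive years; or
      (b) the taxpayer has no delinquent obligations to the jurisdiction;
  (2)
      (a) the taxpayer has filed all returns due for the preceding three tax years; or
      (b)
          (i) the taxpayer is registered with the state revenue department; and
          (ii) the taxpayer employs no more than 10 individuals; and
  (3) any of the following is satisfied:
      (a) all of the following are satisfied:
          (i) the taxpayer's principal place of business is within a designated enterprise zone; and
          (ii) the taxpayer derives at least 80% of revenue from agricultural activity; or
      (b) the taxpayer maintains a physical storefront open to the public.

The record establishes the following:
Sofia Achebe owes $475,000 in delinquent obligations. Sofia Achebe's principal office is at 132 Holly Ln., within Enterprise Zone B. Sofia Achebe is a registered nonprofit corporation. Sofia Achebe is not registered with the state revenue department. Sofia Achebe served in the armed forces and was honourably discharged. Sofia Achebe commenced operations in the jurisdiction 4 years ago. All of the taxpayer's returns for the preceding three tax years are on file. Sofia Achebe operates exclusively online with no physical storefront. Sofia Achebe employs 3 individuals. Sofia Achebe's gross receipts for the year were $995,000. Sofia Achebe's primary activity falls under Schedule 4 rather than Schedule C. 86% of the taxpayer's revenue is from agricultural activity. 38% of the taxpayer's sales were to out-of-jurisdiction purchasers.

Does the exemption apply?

(i) nonprofit — met.
(A) >40% out-of-jur. sales — not met.
(B) receipts ≤ $1,000,000 — satisfied.
(ii): F OR T → true.
(A) veteran — holds.
(B) ≥ 8 yrs in jurisdiction — not satisfied.
(iii) = T OR F = true.
(a): T AND T AND T → true.
(b) no delinquency — fails.
So (1) is satisfied (T OR F).
(a) returns current — holds.
(i) state-registered — not met.
(ii) ≤ 10 employees — satisfied.
So (b) is not satisfied (F AND T).
So (2) is satisfied (T OR F).
(i) in enterprise zone — satisfied.
(ii) ≥80% agricultural — satisfied.
So (a) is satisfied (T AND T).
(b) has storefront — not satisfied.
So (3) is satisfied (T OR F).
So Overall is satisfied (T AND T AND T).

Yes — exempt.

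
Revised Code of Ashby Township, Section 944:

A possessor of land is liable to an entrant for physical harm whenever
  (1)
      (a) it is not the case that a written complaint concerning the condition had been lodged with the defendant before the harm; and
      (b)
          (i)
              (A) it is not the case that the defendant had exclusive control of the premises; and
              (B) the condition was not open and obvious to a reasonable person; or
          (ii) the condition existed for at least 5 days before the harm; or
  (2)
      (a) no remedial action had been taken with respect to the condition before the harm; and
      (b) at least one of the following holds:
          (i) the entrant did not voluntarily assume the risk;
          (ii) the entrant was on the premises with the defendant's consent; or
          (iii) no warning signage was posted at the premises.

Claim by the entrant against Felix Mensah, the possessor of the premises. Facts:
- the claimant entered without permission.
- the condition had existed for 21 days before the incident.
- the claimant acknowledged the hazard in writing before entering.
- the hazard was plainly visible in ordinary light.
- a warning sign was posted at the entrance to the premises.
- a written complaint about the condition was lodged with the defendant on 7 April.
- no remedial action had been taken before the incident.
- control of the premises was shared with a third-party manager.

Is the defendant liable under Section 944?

No — not liable.

(a) not (complaint lodged) — not satisfied.
(A) not (exclusive control) — met.
(B) not open/obvious — not satisfied.
So (i) is not satisfied (T AND F).
(ii) condition ≥5 days old — met.
(b): F OR T → true.
(1): F AND T → false.
(a) no remedial action — satisfied.
(i) no assumed risk — fails.
(ii) consent to enter — not satisfied.
(iii) no signage posted — fails.
(b): F OR F OR F → false.
(2) = T AND F = false.
Overall = F OR F = false.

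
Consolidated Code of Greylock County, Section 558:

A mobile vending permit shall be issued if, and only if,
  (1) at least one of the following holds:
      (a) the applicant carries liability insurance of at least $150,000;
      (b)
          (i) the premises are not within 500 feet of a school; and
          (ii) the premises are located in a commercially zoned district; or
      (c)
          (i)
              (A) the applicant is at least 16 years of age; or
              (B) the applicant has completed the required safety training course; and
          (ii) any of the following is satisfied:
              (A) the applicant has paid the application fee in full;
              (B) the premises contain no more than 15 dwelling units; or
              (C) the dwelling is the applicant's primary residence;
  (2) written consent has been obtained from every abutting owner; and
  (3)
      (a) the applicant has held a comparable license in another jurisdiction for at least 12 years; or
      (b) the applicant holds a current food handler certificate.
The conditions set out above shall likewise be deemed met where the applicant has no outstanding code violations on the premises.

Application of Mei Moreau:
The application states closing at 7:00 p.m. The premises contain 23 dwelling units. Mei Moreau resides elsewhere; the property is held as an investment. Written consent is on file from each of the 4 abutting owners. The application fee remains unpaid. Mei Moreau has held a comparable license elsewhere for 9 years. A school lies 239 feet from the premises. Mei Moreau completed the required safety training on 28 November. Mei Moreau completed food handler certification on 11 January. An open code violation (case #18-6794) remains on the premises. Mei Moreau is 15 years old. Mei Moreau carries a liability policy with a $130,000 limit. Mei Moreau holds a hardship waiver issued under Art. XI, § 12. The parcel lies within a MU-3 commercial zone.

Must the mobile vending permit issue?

No — denied.

(a) insurance ≥ $150,000 — fails.
(i) ≥500 ft from school — not met.
(ii) commercially zoned — holds.
So (b) is not satisfied (F AND T).
(A) age ≥ 16 — not satisfied.
(B) safety training — holds.
(i): F OR T → true.
(A) fee paid — fails.
(B) ≤ 15 units — fails.
(C) primary residence — not met.
So (ii) is not satisfied (F OR F OR F).
(c) = T AND F = false.
(1) = F OR F OR F = false.
(2) all abutters consent — met.
(a) prior license ≥ 12 yr — not satisfied.
(b) food handler cert. — holds.
(3) = F OR T = true.
Overall = F AND T AND T = false.
Exception (no code violations) — not satisfied.
Result: main false OR exception false → false.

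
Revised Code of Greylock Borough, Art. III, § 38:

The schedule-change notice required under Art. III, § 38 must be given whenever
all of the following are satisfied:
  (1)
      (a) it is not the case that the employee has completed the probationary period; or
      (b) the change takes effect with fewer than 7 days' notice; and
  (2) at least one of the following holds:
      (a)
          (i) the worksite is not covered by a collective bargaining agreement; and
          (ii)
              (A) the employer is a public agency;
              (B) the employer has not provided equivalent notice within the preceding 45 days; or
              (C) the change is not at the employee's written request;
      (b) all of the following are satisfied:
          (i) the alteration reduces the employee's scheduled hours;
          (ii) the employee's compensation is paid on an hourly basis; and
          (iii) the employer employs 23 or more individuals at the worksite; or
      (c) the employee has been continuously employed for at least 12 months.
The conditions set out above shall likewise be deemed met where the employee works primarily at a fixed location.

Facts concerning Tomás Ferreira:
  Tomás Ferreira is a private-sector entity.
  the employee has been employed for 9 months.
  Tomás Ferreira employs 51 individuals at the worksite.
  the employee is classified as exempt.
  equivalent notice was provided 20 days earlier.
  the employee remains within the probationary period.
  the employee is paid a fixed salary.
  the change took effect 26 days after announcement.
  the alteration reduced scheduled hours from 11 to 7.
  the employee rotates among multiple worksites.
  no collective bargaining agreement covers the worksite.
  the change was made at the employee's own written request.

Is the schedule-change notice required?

(a) not (past probation) — met.
(b) < 7 days' notice — fails.
So (1) is satisfied (T OR F).
(i) no CBA — holds.
(A) public agency — not satisfied.
(B) no recent notice — fails.
(C) not employee-requested — not met.
(ii): F OR F OR F → false.
(a): T AND F → false.
(i) hours reduced — satisfied.
(ii) hourly-paid — not met.
(iii) ≥ 23 at site — holds.
(b) = T AND F AND T = false.
(c) tenure ≥ 12 mo. — fails.
So (2) is not satisfied (F OR F OR F).
Overall: T AND F → false.
Exception (fixed location) — not satisfied.
Result: main false OR exception false → false.

No — not required.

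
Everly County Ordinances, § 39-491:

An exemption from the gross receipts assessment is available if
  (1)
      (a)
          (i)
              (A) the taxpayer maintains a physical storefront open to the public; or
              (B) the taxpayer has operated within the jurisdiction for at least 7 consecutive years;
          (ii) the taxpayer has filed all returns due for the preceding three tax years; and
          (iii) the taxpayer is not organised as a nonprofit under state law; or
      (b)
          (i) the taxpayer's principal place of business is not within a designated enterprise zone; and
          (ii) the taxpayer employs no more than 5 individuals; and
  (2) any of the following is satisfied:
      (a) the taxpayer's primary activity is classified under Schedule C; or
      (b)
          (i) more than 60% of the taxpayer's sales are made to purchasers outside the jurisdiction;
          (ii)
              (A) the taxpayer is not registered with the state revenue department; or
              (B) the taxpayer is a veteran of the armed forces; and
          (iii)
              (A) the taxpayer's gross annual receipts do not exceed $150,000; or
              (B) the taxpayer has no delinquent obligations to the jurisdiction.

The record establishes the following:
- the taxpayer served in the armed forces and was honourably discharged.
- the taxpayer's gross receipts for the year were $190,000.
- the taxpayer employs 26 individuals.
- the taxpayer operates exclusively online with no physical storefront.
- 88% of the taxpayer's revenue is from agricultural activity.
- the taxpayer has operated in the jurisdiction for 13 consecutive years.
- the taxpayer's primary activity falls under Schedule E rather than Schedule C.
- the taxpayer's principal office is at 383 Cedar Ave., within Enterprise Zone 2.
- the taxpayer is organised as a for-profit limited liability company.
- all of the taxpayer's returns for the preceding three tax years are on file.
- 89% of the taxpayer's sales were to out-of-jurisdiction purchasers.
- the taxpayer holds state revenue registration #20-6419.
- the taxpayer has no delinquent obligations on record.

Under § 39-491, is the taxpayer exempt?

Yes — exempt.

(A) has storefront — fails.
(B) ≥ 7 yrs in jurisdiction — holds.
(i) = F OR T = true.
(ii) returns current — satisfied.
(iii) not (nonprofit) — holds.
(a) = T AND T AND T = true.
(i) not (in enterprise zone) — not met.
(ii) ≤ 5 employees — not met.
So (b) is not satisfied (F AND F).
(1): T OR F → true.
(a) Schedule C activity — not met.
(i) >60% out-of-jur. sales — satisfied.
(A) not (state-registered) — not satisfied.
(B) veteran — holds.
(ii): F OR T → true.
(A) receipts ≤ $150,000 — not met.
(B) no delinquency — satisfied.
So (iii) is satisfied (F OR T).
(b) = T AND T AND T = true.
So (2) is satisfied (F OR T).
So Overall is satisfied (T AND T).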